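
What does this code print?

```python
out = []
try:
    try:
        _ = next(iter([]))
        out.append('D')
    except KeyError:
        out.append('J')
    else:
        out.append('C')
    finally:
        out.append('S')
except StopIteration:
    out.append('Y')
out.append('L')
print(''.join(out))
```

Execution trace: 'S' (finally) → 'Y' (outer except StopIteration) → 'L' (after the try/except). Output: SYL

Answer: SYL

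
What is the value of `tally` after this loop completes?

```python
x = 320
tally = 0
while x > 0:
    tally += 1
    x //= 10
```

Count digits by repeated division by 10
`tally` takes the values: 0 → 1 → 2 → 3

Answer: 3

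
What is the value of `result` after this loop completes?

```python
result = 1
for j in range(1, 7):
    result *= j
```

6! = 720
`result` takes the values: 1 → 2 → 6 → 24 → 120 → 720

Answer: 720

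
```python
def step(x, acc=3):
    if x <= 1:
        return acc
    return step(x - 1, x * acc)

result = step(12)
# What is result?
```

Accumulator trace (n, acc): (12, 3) -> (11, 36) -> (10, 396) -> (9, 3960) -> (8, 35640) -> (7, 285120) -> (6, 1995840) -> (5, 11975040) -> (4, 59875200) -> (3, 239500800) -> (2, 718502400) -> (1, 1437004800) -> return 1437004800

Answer: 1437004800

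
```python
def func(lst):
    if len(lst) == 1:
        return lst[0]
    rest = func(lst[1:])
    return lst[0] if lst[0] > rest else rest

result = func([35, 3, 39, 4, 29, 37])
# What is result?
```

Recursive max over [35, 3, 39, 4, 29, 37] = 39

Answer: 39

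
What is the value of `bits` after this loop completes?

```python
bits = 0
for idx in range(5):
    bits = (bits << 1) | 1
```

Build 5 consecutive 1-bits: 0b11111
`bits` takes the values: 0 → 1 → 3 → 7 → 15 → 31

Answer: 31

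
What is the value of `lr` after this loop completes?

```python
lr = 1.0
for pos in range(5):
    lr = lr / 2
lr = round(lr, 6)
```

Halving LR 5 times: 1 / 2^5
`lr` takes the values: 1.0 → 0.5 → 0.25 → 0.125 → 0.0625 → 0.03125

Answer: 0.03125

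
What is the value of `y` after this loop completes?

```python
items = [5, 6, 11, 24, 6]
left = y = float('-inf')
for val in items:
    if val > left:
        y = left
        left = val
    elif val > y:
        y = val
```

Second largest (with repeats) in [5, 6, 11, 24, 6]
`y` takes the values: -inf → 5 → 6 → 11

Answer: 11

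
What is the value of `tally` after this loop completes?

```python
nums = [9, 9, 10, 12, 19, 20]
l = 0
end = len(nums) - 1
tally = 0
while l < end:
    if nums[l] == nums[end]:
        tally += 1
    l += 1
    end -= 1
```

Count matching pairs from ends
`tally` takes the values: 0

Answer: 0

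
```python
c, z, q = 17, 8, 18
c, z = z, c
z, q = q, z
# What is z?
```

Trace:
`c, z, q = 17, 8, 18` → c = 17; z = 8; q = 18
`c, z = z, c` → c = 8; z = 17
`z, q = q, z` → z = 18; q = 17
So z = 18

Answer: 18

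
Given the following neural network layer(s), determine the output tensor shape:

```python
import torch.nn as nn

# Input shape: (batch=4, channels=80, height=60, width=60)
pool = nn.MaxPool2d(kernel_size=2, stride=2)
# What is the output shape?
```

Input: (4, 80, 60, 60) -> Output: (4, 80, 30, 30)

Answer: (4, 80, 30, 30)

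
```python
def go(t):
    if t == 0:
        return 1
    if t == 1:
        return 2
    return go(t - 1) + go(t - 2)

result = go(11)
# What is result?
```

Build up from base cases: go(0)=1, go(1)=2, go(2)=3, go(3)=5, go(4)=8, go(5)=13, go(6)=21, ..., go(11)=233

Answer: 233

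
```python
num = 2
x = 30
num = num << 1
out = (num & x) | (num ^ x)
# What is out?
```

Trace:
`num = 2` → num = 2
`x = 30` → x = 30
`num = num << 1` → num = 4
`out = (num & x) | (num ^ x)` → out = 30
So out = 30

Answer: 30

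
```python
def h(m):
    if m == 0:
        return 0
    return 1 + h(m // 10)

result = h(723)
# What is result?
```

Count of digits of 723: 3

Answer: 3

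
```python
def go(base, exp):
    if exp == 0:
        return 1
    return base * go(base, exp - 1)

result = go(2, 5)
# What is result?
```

go(2, 5) = 2 * 2 * 2 * 2 * 2 = 32

Answer: 32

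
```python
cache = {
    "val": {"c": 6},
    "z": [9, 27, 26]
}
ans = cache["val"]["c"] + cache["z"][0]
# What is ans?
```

Trace:
`cache = { ...` → cache = {'val': {'c': 6}, 'z': [9, 27, 26]}
`ans = cache["val"]["c"] + cache["z"][0]` → ans = 15
So ans = 15

Answer: 15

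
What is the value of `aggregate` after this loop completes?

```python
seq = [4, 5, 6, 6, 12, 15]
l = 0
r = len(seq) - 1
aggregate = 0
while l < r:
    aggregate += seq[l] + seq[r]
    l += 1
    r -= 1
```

Sum of pairs from ends
`aggregate` takes the values: 0 → 19 → 36 → 48

Answer: 48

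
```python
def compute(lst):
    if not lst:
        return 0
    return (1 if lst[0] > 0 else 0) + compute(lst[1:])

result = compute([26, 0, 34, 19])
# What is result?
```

Count of positive elements in [26, 0, 34, 19] = 3

Answer: 3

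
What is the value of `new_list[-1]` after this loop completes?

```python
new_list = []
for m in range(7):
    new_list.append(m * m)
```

Last element of squares 0 to 6
`new_list` takes the values: [] → [0] → [0, 1] → [0, 1, 4] → [0, 1, 4, 9] → [0, 1, 4, 9, 16] → [0, 1, 4, 9, 16, 25] → [0, 1, 4, 9, 16, 25, 36]
So `new_list[-1]` = 36

Answer: 36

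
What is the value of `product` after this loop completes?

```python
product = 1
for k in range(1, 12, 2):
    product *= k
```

Product of 1, 3, 5, ... up to 11
`product` takes the values: 1 → 3 → 15 → 105 → 945 → 10395

Answer: 10395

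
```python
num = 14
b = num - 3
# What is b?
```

Trace:
`num = 14` → num = 14
`b = num - 3` → b = 11
So b = 11

Answer: 11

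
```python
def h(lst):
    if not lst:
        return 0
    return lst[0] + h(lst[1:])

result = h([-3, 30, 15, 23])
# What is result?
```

(-3) + 30 + 15 + 23 + 0 = 65

Answer: 65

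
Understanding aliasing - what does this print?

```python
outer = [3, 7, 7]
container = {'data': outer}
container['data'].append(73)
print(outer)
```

Key concept: dict holds reference to list.
Step by step:
`outer = [3, 7, 7]` → outer = [3, 7, 7]
`container = {'data': outer}` → container = {'data': [3, 7, 7]}
`container['data'].append(73)` → outer = [3, 7, 7, 73]; container = {'data': [3, 7, 7, 73]}
`print(outer)` → prints [3, 7, 7, 73]

Answer: [3, 7, 7, 73]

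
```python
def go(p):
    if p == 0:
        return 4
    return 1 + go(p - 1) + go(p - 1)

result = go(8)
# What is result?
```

go(p) = 1 + 2·go(p-1), go(0)=4. Closed form: (4+1)·2^8 - 1 = 1279.

Answer: 1279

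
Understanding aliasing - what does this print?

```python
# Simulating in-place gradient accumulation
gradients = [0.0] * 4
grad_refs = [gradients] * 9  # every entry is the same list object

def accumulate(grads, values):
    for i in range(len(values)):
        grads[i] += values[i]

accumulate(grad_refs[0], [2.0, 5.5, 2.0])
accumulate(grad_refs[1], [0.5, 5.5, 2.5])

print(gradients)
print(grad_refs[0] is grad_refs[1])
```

Key concept: gradient accumulation aliasing.
Step by step:
`gradients = [0.0] * 4` → gradients = [0.0, 0.0, 0.0, 0.0]
`grad_refs = [gradients] * 9` → grad_refs = [[0.0, 0.0, 0.0, 0.0], [0.0, 0.0, 0.0, 0.0], [0.0, 0.0, 0.0, 0.0], [0.0, 0.0, 0.0, 0.0], [0.0, 0.0, 0.0, 0.0], [0.0, 0.0, 0.0, 0.0], [0.0, 0.0, 0.0, 0.0], [0.0, 0.0, 0.0, 0.0], [0.0, 0.0, 0.0, 0.0]]
`accumulate(grad_refs[0], [2.0, 5.5, 2.0])` → gradients = [2.0, 5.5, 2.0, 0.0]; grad_refs = [[2.0, 5.5, 2.0, 0.0], [2.0, 5.5, 2.0, 0.0], [2.0, 5.5, 2.0, 0.0], [2.0, 5.5, 2.0, 0.0], [2.0, 5.5, 2.0, 0.0], [2.0, 5.5, 2.0, 0.0], [2.0, 5.5, 2.0, 0.0], [2.0, 5.5, 2.0, 0.0], [2.0, 5.5, 2.0, 0.0]]
`accumulate(grad_refs[1], [0.5, 5.5, 2.5])` → gradients = [2.5, 11.0, 4.5, 0.0]; grad_refs = [[2.5, 11.0, 4.5, 0.0], [2.5, 11.0, 4.5, 0.0], [2.5, 11.0, 4.5, 0.0], [2.5, 11.0, 4.5, 0.0], [2.5, 11.0, 4.5, 0.0], [2.5, 11.0, 4.5, 0.0], [2.5, 11.0, 4.5, 0.0], [2.5, 11.0, 4.5, 0.0], [2.5, 11.0, 4.5, 0.0]]
`print(gradients)` → prints [2.5, 11.0, 4.5, 0.0]
`print(grad_refs[0] is grad_refs[1])` → prints True

Answer:
[2.5, 11.0, 4.5, 0.0]
True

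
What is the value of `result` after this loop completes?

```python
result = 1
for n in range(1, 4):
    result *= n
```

3! = 6
`result` takes the values: 1 → 2 → 6

Answer: 6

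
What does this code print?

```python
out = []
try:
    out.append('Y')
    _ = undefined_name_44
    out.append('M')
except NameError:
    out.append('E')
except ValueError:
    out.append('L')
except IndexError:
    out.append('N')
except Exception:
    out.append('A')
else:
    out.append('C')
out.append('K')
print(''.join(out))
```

Execution trace: 'Y' (try body) → 'E' (except NameError) → 'K' (after the try/except). Output: YEK

Answer: YEK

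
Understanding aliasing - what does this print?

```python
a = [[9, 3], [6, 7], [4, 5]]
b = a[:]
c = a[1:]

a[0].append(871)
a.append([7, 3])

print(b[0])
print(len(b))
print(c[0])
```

Key concept: slice with nested mutation.
Step by step:
`a = [[9, 3], [6, 7], [4, 5]]` → a = [[9, 3], [6, 7], [4, 5]]
`b = a[:]` → b = [[9, 3], [6, 7], [4, 5]]
`c = a[1:]` → c = [[6, 7], [4, 5]]
`a[0].append(871)` → a = [[9, 3, 871], [6, 7], [4, 5]]; b = [[9, 3, 871], [6, 7], [4, 5]]
`a.append([7, 3])` → a = [[9, 3, 871], [6, 7], [4, 5], [7, 3]]
`print(b[0])` → prints [9, 3, 871]
`print(len(b))` → prints 3
`print(c[0])` → prints [6, 7]

Answer:
[9, 3, 871]
3
[6, 7]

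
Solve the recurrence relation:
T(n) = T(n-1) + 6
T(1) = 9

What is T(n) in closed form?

Unrolling: T(n) = T(1) + 6·(n-1) = 9 + 6(n-1) = 6n + 3.

Answer: T(n) = 6n + 3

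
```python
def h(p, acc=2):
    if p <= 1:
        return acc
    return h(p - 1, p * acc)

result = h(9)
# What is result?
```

Accumulator trace (n, acc): (9, 2) -> (8, 18) -> (7, 144) -> (6, 1008) -> (5, 6048) -> (4, 30240) -> (3, 120960) -> (2, 362880) -> (1, 725760) -> return 725760

Answer: 725760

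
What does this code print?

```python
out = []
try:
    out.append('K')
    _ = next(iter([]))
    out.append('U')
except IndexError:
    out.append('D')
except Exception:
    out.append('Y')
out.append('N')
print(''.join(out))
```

Execution trace: 'K' (try body) → 'Y' (except Exception) → 'N' (after the try/except). Output: KYN

Answer: KYN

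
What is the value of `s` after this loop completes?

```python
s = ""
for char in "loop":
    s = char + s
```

Reverse 'loop'
`s` takes the values: "" → "l" → "ol" → "ool" → "pool"

Answer: "pool"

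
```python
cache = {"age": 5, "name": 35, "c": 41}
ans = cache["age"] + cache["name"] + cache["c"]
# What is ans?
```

Trace:
`cache = {"age": 5, "name": 35, "c": 41}` → cache = {'age': 5, 'name': 35, 'c': 41}
`ans = cache["age"] + cache["name"] + cache["c"]` → ans = 81
So ans = 81

Answer: 81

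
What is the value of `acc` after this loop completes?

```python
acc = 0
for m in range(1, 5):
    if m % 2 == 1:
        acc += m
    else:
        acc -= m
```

Add odd, subtract even
`acc` takes the values: 0 → 1 → -1 → 2 → -2

Answer: -2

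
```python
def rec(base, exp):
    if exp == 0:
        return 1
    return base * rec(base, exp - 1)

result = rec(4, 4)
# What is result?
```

rec(4, 4) = 4 * 4 * 4 * 4 = 256

Answer: 256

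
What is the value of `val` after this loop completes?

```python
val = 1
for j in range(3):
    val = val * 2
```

Multiply by 2, 3 times: 1 * 2^3 = 8
`val` takes the values: 1 → 2 → 4 → 8

Answer: 8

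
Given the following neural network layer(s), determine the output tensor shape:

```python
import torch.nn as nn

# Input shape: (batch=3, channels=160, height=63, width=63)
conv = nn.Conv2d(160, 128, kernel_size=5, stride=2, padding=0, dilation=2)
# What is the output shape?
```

Input: (3, 160, 63, 63) -> Output: (3, 128, 28, 28)

Answer: (3, 128, 28, 28)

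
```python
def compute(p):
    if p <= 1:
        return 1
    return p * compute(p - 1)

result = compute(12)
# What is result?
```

compute(12) = 12 * 11 * 10 * 9 * 8 * 7 * 6 * 5 * 4 * 3 * 2 * 1 = 479001600

Answer: 479001600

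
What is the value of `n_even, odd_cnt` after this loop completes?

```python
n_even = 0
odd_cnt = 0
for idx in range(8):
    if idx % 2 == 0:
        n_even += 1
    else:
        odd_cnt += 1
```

Count evens and odds in range(8)
`n_even, odd_cnt` takes the values: (0, 0) → (1, 0) → (1, 1) → (2, 1) → (2, 2) → (3, 2) → (3, 3) → (4, 3) → (4, 4)

Answer: 4, 4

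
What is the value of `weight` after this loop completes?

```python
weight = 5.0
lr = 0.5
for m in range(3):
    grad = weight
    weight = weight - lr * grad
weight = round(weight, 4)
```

Gradient descent: w = 5.0 * (1 - 0.5)^3
`weight` takes the values: 5.0 → 2.5 → 1.25 → 0.625

Answer: 0.625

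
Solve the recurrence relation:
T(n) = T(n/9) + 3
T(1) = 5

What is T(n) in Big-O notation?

Each step divides n by 9 and adds 3. After log_9(n) steps we reach T(1)=5. So T(n) = 3·log_9(n) + 5 = O(log n).

Answer: O(log n)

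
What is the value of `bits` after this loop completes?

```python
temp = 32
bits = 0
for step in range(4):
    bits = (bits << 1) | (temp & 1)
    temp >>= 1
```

Reverse lowest 4 bits of 32
`bits` takes the values: 0

Answer: 0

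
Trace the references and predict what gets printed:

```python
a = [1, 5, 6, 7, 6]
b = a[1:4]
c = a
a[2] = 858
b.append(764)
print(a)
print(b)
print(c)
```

Key concept: slice vs alias.
Step by step:
`a = [1, 5, 6, 7, 6]` → a = [1, 5, 6, 7, 6]
`b = a[1:4]` → b = [5, 6, 7]
`c = a` → c = [1, 5, 6, 7, 6] (same object as a)
`a[2] = 858` → a = [1, 5, 858, 7, 6] (same object as c); c = [1, 5, 858, 7, 6] (same object as a)
`b.append(764)` → b = [5, 6, 7, 764]
`print(a)` → prints [1, 5, 858, 7, 6]
`print(b)` → prints [5, 6, 7, 764]
`print(c)` → prints [1, 5, 858, 7, 6]

Answer:
[1, 5, 858, 7, 6]
[5, 6, 7, 764]
[1, 5, 858, 7, 6]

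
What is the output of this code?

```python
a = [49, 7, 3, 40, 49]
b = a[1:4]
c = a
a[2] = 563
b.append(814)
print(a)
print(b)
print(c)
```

Key concept: slice vs alias.
Step by step:
`a = [49, 7, 3, 40, 49]` → a = [49, 7, 3, 40, 49]
`b = a[1:4]` → b = [7, 3, 40]
`c = a` → c = [49, 7, 3, 40, 49] (same object as a)
`a[2] = 563` → a = [49, 7, 563, 40, 49] (same object as c); c = [49, 7, 563, 40, 49] (same object as a)
`b.append(814)` → b = [7, 3, 40, 814]
`print(a)` → prints [49, 7, 563, 40, 49]
`print(b)` → prints [7, 3, 40, 814]
`print(c)` → prints [49, 7, 563, 40, 49]

Answer:
[49, 7, 563, 40, 49]
[7, 3, 40, 814]
[49, 7, 563, 40, 49]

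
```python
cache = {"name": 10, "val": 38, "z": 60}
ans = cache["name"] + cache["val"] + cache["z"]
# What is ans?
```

Trace:
`cache = {"name": 10, "val": 38, "z": 60}` → cache = {'name': 10, 'val': 38, 'z': 60}
`ans = cache["name"] + cache["val"] + cache["z"]` → ans = 108
So ans = 108

Answer: 108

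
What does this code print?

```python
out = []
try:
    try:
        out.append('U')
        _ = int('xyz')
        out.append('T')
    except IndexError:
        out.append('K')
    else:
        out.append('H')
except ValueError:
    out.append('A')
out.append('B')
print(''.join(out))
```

Execution trace: 'U' (try body) → 'A' (outer except ValueError) → 'B' (after the try/except). Output: UAB

Answer: UAB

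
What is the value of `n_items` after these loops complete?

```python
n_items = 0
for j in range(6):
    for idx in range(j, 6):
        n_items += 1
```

Upper triangle: 6 + 5 + ... + 1
`n_items` takes the values: 0 → 1 → 2 → 3 → 4 → 5 → 6 → 7 → 8 → 9 → 10 → 11 → 12 → 13 → 14 → 15 → 16 → 17 → 18 → 19 → 20 → 21

Answer: 21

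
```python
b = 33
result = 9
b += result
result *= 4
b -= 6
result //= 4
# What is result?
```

Trace:
`b = 33` → b = 33
`result = 9` → result = 9
`b += result` → b = 42
`result *= 4` → result = 36
`b -= 6` → b = 36
`result //= 4` → result = 9
So result = 9

Answer: 9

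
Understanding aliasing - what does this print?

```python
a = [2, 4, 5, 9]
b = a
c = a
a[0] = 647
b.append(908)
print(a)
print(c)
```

Key concept: multiple aliases.
Step by step:
`a = [2, 4, 5, 9]` → a = [2, 4, 5, 9]
`b = a` → b = [2, 4, 5, 9] (same object as a)
`c = a` → c = [2, 4, 5, 9] (same object as a, b)
`a[0] = 647` → a = [647, 4, 5, 9] (same object as b, c); b = [647, 4, 5, 9] (same object as a, c); c = [647, 4, 5, 9] (same object as a, b)
`b.append(908)` → a = [647, 4, 5, 9, 908] (same object as b, c); b = [647, 4, 5, 9, 908] (same object as a, c); c = [647, 4, 5, 9, 908] (same object as a, b)
`print(a)` → prints [647, 4, 5, 9, 908]
`print(c)` → prints [647, 4, 5, 9, 908]

Answer:
[647, 4, 5, 9, 908]
[647, 4, 5, 9, 908]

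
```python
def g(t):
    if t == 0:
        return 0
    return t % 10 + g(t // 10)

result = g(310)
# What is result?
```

Sum of digits of 310: 0 + 1 + 3 = 4

Answer: 4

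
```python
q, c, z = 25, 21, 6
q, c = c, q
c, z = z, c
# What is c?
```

Trace:
`q, c, z = 25, 21, 6` → q = 25; c = 21; z = 6
`q, c = c, q` → q = 21; c = 25
`c, z = z, c` → c = 6; z = 25
So c = 6

Answer: 6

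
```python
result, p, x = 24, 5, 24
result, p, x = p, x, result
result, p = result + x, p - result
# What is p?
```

Trace:
`result, p, x = 24, 5, 24` → result = 24; p = 5; x = 24
`result, p, x = p, x, result` → result = 5; p = 24; x = 24
`result, p = result + x, p - result` → result = 29; p = 19
So p = 19

Answer: 19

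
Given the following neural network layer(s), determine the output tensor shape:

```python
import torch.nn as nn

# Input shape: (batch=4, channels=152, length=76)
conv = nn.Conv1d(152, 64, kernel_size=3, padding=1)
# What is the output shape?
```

Input: (4, 152, 76) -> Output: (4, 64, 76)

Answer: (4, 64, 76)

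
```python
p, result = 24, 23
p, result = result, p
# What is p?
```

Trace:
`p, result = 24, 23` → p = 24; result = 23
`p, result = result, p` → p = 23; result = 24
So p = 23

Answer: 23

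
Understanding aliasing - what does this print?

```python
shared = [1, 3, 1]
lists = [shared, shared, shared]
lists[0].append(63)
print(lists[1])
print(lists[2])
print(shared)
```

Key concept: list of same reference.
Step by step:
`shared = [1, 3, 1]` → shared = [1, 3, 1]
`lists = [shared, shared, shared]` → lists = [[1, 3, 1], [1, 3, 1], [1, 3, 1]]
`lists[0].append(63)` → shared = [1, 3, 1, 63]; lists = [[1, 3, 1, 63], [1, 3, 1, 63], [1, 3, 1, 63]]
`print(lists[1])` → prints [1, 3, 1, 63]
`print(lists[2])` → prints [1, 3, 1, 63]
`print(shared)` → prints [1, 3, 1, 63]

Answer:
[1, 3, 1, 63]
[1, 3, 1, 63]
[1, 3, 1, 63]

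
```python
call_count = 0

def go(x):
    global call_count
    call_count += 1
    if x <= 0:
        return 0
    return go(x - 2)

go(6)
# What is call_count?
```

Linear recursion stepping by 2: 4 calls from x=6 down to ≤0.

Answer: 4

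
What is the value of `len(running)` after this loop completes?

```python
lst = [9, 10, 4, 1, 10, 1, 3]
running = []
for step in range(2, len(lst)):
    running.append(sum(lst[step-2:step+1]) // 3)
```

Number of 3-element averages
`running` takes the values: [] → [7] → [7, 5] → [7, 5, 5] → [7, 5, 5, 4] → [7, 5, 5, 4, 4]
So `len(running)` = 5

Answer: 5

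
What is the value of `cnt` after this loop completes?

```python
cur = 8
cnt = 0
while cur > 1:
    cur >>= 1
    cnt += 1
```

Count right shifts until 1
`cnt` takes the values: 0 → 1 → 2 → 3

Answer: 3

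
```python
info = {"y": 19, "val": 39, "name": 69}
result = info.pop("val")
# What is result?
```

Trace:
`info = {"y": 19, "val": 39, "name": 69}` → info = {'y': 19, 'val': 39, 'name': 69}
`result = info.pop("val")` → info = {'y': 19, 'name': 69}; result = 39
So result = 39

Answer: 39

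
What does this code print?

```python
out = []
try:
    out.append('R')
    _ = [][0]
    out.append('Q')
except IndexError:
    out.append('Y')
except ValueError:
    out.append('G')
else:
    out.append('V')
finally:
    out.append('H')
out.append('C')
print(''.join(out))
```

Execution trace: 'R' (try body) → 'Y' (except IndexError) → 'H' (finally) → 'C' (after the try/except). Output: RYHC

Answer: RYHC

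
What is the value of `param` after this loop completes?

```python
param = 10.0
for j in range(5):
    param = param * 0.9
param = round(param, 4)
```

Exponential decay: 10.0 * 0.9^5
`param` takes the values: 10.0 → 9.0 → 8.1 → 7.29 → 6.561 → 5.9049

Answer: 5.9049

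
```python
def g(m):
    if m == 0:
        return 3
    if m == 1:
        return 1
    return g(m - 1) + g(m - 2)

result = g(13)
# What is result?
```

Build up from base cases: g(0)=3, g(1)=1, g(2)=4, g(3)=5, g(4)=9, g(5)=14, g(6)=23, ..., g(13)=665

Answer: 665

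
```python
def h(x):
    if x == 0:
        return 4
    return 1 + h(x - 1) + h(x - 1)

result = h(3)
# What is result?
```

h(x) = 1 + 2·h(x-1), h(0)=4. Closed form: (4+1)·2^3 - 1 = 39.

Answer: 39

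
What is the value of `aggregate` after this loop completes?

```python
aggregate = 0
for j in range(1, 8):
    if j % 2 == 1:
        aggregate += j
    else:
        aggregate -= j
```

Add odd, subtract even
`aggregate` takes the values: 0 → 1 → -1 → 2 → -2 → 3 → -3 → 4

Answer: 4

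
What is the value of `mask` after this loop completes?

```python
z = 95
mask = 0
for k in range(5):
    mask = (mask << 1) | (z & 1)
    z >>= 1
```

Reverse lowest 5 bits of 95
`mask` takes the values: 0 → 1 → 3 → 7 → 15 → 31

Answer: 31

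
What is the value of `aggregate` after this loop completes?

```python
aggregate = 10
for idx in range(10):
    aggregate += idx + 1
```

Start at 10, add 1 to 10 = 65
`aggregate` takes the values: 10 → 11 → 13 → 16 → 20 → 25 → 31 → 38 → 46 → 55 → 65

Answer: 65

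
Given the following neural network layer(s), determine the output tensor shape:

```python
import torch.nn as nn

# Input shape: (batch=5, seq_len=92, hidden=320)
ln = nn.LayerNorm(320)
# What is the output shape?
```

Input: (5, 92, 320) -> Output: (5, 92, 320)

Answer: (5, 92, 320)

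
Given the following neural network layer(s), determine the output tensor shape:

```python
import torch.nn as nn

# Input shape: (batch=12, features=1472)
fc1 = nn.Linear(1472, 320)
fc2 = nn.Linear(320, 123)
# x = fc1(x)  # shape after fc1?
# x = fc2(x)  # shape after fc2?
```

Input: (12, 1472) -> after fc1: (12, 320) -> Output: (12, 123)

Answer: (12, 123)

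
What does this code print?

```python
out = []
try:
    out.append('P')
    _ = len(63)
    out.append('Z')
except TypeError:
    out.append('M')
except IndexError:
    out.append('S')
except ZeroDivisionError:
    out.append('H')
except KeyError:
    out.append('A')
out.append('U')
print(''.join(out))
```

Execution trace: 'P' (try body) → 'M' (except TypeError) → 'U' (after the try/except). Output: PMU

Answer: PMU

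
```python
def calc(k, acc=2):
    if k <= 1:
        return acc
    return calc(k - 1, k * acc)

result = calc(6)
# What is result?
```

Accumulator trace (n, acc): (6, 2) -> (5, 12) -> (4, 60) -> (3, 240) -> (2, 720) -> (1, 1440) -> return 1440

Answer: 1440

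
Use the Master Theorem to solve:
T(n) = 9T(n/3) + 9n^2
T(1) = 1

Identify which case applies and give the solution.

a=9, b=3, f(n)=9n^2. log_3(9) = 2. Since c=2 = 2, Case 2 applies: T(n) = Θ(n^log_b(a) · log n) = O(n^2 log n).

Answer: O(n^2 log n) - Case 2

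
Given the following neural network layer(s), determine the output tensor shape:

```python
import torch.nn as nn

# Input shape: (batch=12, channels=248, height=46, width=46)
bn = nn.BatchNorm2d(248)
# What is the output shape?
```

Input: (12, 248, 46, 46) -> Output: (12, 248, 46, 46)

Answer: (12, 248, 46, 46)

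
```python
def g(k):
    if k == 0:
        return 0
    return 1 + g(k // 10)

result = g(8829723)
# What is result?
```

Count of digits of 8829723: 7

Answer: 7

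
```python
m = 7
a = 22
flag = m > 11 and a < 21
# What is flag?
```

Trace:
`m = 7` → m = 7
`a = 22` → a = 22
`flag = m > 11 and a < 21` → flag = False
So flag = False

Answer: False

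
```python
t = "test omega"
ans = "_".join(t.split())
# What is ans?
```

Trace:
`t = "test omega"` → t = 'test omega'
`ans = "_".join(t.split())` → ans = 'test_omega'
So ans = 'test_omega'

Answer: 'test_omega'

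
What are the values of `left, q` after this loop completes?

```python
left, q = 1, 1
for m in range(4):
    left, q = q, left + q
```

Fibonacci: after 4 iterations
`left, q` takes the values: (1, 1) → (1, 2) → (2, 3) → (3, 5) → (5, 8)

Answer: 5, 8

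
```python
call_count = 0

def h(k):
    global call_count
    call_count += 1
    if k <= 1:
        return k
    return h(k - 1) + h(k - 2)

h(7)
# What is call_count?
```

Calls(k) = 1 + Calls(k-1) + Calls(k-2); Calls(0)=Calls(1)=1. For k=7 this gives 41.

Answer: 41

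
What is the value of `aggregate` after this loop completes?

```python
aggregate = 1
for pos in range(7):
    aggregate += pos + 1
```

Start at 1, add 1 to 7 = 29
`aggregate` takes the values: 1 → 2 → 4 → 7 → 11 → 16 → 22 → 29

Answer: 29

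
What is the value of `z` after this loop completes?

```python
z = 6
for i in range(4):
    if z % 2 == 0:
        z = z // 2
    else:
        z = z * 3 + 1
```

Collatz-style transformation from 6
`z` takes the values: 6 → 3 → 10 → 5 → 16

Answer: 16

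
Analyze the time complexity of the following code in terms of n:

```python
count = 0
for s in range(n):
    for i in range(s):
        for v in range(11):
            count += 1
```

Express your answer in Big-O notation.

Each loop level contributes: n × n × 1. Multiplying the contributions gives O(n^2).

Answer: O(n^2)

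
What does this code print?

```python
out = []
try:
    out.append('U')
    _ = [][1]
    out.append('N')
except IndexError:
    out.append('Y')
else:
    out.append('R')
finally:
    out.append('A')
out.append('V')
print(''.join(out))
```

Execution trace: 'U' (try body) → 'Y' (except IndexError) → 'A' (finally) → 'V' (after the try/except). Output: UYAV

Answer: UYAV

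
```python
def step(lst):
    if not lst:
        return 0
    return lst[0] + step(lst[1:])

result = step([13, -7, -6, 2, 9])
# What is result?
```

13 + (-7) + (-6) + 2 + 9 + 0 = 11

Answer: 11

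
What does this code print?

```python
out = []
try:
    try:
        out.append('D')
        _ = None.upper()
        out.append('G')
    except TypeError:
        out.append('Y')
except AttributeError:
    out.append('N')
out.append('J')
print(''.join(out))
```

Execution trace: 'D' (try body) → 'N' (outer except AttributeError) → 'J' (after the try/except). Output: DNJ

Answer: DNJ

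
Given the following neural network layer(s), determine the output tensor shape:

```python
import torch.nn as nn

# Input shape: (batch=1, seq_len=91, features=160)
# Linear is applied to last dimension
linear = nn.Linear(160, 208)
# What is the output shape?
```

Input: (1, 91, 160) -> Output: (1, 91, 208)

Answer: (1, 91, 208)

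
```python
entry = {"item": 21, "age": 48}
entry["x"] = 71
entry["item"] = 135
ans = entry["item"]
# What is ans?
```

Trace:
`entry = {"item": 21, "age": 48}` → entry = {'item': 21, 'age': 48}
`entry["x"] = 71` → entry = {'item': 21, 'age': 48, 'x': 71}
`entry["item"] = 135` → entry = {'item': 135, 'age': 48, 'x': 71}
`ans = entry["item"]` → ans = 135
So ans = 135

Answer: 135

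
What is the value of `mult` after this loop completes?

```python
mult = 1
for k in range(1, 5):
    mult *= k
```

4! = 24
`mult` takes the values: 1 → 2 → 6 → 24

Answer: 24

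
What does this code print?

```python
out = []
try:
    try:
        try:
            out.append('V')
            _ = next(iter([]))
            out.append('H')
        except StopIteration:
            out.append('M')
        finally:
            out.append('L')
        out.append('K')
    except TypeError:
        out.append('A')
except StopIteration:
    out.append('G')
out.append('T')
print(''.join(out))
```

Execution trace: 'V' (inner try body) → 'M' (inner except StopIteration) → 'L' (inner finally) → 'K' (try body, no exception) → 'T' (after the try/except). Output: VMLKT

Answer: VMLKT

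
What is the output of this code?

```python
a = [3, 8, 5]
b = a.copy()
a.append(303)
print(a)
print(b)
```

Key concept: list.copy() creates independent copy.
Step by step:
`a = [3, 8, 5]` → a = [3, 8, 5]
`b = a.copy()` → b = [3, 8, 5]
`a.append(303)` → a = [3, 8, 5, 303]
`print(a)` → prints [3, 8, 5, 303]
`print(b)` → prints [3, 8, 5]

Answer:
[3, 8, 5, 303]
[3, 8, 5]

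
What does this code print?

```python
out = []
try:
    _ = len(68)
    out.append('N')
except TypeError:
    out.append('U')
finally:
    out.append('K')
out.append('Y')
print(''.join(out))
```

Execution trace: 'U' (except TypeError) → 'K' (finally) → 'Y' (after the try/except). Output: UKY

Answer: UKY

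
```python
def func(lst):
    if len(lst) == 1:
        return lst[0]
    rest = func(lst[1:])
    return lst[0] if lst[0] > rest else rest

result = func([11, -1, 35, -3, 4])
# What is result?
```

Recursive max over [11, -1, 35, -3, 4] = 35

Answer: 35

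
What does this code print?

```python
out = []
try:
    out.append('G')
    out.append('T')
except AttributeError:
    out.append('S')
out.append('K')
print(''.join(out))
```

Execution trace: 'G' (try body) → 'T' (try body, no exception) → 'K' (after the try/except). Output: GTK

Answer: GTK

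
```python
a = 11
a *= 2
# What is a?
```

Trace:
`a = 11` → a = 11
`a *= 2` → a = 22
So a = 22

Answer: 22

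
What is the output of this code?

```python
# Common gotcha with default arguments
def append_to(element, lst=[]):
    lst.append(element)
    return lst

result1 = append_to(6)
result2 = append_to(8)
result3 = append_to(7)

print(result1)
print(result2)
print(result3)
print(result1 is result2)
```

Key concept: mutable default argument gotcha.
Step by step:
`result1 = append_to(6)` → result1 = [6]
`result2 = append_to(8)` → result1 = [6, 8] (same object as result2); result2 = [6, 8] (same object as result1)
`result3 = append_to(7)` → result1 = [6, 8, 7] (same object as result2, result3); result2 = [6, 8, 7] (same object as result1, result3); result3 = [6, 8, 7] (same object as result1, result2)
`print(result1)` → prints [6, 8, 7]
`print(result2)` → prints [6, 8, 7]
`print(result3)` → prints [6, 8, 7]
`print(result1 is result2)` → prints True

Answer:
[6, 8, 7]
[6, 8, 7]
[6, 8, 7]
True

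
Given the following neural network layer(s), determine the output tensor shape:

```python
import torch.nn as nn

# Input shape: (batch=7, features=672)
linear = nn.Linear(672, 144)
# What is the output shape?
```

Input: (7, 672) -> Output: (7, 144)

Answer: (7, 144)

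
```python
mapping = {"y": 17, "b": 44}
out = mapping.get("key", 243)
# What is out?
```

Trace:
`mapping = {"y": 17, "b": 44}` → mapping = {'y': 17, 'b': 44}
`out = mapping.get("key", 243)` → out = 243
So out = 243

Answer: 243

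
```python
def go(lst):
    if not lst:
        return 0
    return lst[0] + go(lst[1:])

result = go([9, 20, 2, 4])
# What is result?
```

9 + 20 + 2 + 4 + 0 = 35

Answer: 35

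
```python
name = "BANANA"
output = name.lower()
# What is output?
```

Trace:
`name = "BANANA"` → name = 'BANANA'
`output = name.lower()` → output = 'banana'
So output = 'banana'

Answer: 'banana'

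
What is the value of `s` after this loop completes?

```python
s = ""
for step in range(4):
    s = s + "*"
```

Repeat '*' 4 times
`s` takes the values: "" → "*" → "**" → "***" → "****"

Answer: "****"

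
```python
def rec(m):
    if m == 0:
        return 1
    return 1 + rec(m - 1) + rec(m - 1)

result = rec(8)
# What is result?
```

rec(m) = 1 + 2·rec(m-1), rec(0)=1. Closed form: (1+1)·2^8 - 1 = 511.

Answer: 511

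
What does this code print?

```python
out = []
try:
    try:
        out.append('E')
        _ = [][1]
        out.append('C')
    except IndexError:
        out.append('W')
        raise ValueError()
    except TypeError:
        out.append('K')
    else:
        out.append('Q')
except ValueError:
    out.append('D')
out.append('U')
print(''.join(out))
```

Execution trace: 'E' (inner try body) → 'W' (inner except IndexError) → 'D' (outer except ValueError) → 'U' (after the try/except). Output: EWDU

Answer: EWDU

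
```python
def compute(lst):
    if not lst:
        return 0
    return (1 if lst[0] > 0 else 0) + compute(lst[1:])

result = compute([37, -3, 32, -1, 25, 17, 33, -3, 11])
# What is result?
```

Count of positive elements in [37, -3, 32, -1, 25, 17, 33, -3, 11] = 6

Answer: 6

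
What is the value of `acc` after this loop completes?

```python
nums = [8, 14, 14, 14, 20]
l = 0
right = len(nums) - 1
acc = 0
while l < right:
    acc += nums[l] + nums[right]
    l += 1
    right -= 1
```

Sum of pairs from ends
`acc` takes the values: 0 → 28 → 56

Answer: 56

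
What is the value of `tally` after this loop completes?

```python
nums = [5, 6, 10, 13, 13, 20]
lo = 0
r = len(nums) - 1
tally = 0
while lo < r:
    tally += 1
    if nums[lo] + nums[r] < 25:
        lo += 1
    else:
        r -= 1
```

Steps to find pair summing to 25
`tally` takes the values: 0 → 1 → 2 → 3 → 4 → 5

Answer: 5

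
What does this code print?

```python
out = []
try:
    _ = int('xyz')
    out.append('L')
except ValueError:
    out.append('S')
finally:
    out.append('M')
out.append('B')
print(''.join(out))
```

Execution trace: 'S' (except ValueError) → 'M' (finally) → 'B' (after the try/except). Output: SMB

Answer: SMB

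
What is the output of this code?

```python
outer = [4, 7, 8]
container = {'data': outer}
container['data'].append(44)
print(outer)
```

Key concept: dict holds reference to list.
Step by step:
`outer = [4, 7, 8]` → outer = [4, 7, 8]
`container = {'data': outer}` → container = {'data': [4, 7, 8]}
`container['data'].append(44)` → outer = [4, 7, 8, 44]; container = {'data': [4, 7, 8, 44]}
`print(outer)` → prints [4, 7, 8, 44]

Answer: [4, 7, 8, 44]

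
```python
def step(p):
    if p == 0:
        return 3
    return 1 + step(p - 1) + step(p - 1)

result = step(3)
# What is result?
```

step(p) = 1 + 2·step(p-1), step(0)=3. Closed form: (3+1)·2^3 - 1 = 31.

Answer: 31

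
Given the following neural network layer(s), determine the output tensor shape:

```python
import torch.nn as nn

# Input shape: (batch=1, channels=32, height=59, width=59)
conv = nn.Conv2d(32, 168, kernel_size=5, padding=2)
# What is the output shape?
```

Input: (1, 32, 59, 59) -> Output: (1, 168, 59, 59)

Answer: (1, 168, 59, 59)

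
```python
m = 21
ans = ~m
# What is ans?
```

Trace:
`m = 21` → m = 21
`ans = ~m` → ans = -22
So ans = -22

Answer: -22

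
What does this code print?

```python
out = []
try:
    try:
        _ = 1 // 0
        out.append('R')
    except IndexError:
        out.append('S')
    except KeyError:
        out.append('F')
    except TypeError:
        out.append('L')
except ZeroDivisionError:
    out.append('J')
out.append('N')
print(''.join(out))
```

Execution trace: 'J' (outer except ZeroDivisionError) → 'N' (after the try/except). Output: JN

Answer: JN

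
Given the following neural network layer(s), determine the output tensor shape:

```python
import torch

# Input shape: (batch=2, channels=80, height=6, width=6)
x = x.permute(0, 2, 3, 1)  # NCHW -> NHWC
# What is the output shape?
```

Input: (2, 80, 6, 6) -> Output: (2, 6, 6, 80)

Answer: (2, 6, 6, 80)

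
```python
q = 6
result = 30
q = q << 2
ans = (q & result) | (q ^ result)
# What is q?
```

Trace:
`q = 6` → q = 6
`result = 30` → result = 30
`q = q << 2` → q = 24
`ans = (q & result) | (q ^ result)` → ans = 30
So q = 24

Answer: 24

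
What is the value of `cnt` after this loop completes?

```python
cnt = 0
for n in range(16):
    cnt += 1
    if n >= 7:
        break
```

Loop breaks when n reaches 7, cnt is 8
`cnt` takes the values: 0 → 1 → 2 → 3 → 4 → 5 → 6 → 7 → 8

Answer: 8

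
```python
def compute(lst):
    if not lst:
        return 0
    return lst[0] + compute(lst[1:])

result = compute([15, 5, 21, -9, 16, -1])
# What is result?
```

15 + 5 + 21 + (-9) + 16 + (-1) + 0 = 47

Answer: 47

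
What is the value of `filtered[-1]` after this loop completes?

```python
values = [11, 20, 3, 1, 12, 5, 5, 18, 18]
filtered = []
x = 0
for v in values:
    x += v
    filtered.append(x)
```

Cumulative sum ends at 93
`filtered` takes the values: [] → [11] → [11, 31] → [11, 31, 34] → [11, 31, 34, 35] → [11, 31, 34, 35, 47] → [11, 31, 34, 35, 47, 52] → [11, 31, 34, 35, 47, 52, 57] → [11, 31, 34, 35, 47, 52, 57, 75] → [11, 31, 34, 35, 47, 52, 57, 75, 93]
So `filtered[-1]` = 93

Answer: 93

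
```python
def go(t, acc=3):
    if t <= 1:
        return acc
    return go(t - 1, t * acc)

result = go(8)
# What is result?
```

Accumulator trace (n, acc): (8, 3) -> (7, 24) -> (6, 168) -> (5, 1008) -> (4, 5040) -> (3, 20160) -> (2, 60480) -> (1, 120960) -> return 120960

Answer: 120960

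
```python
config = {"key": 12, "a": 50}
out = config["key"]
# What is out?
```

Trace:
`config = {"key": 12, "a": 50}` → config = {'key': 12, 'a': 50}
`out = config["key"]` → out = 12
So out = 12

Answer: 12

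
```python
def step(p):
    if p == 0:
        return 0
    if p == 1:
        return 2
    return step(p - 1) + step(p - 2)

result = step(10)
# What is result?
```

Build up from base cases: step(0)=0, step(1)=2, step(2)=2, step(3)=4, step(4)=6, step(5)=10, step(6)=16, ..., step(10)=110

Answer: 110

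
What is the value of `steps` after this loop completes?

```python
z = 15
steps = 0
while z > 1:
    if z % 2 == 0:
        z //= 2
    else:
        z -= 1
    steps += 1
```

Steps to reduce 15 to 1
`steps` takes the values: 0 → 1 → 2 → 3 → 4 → 5 → 6

Answer: 6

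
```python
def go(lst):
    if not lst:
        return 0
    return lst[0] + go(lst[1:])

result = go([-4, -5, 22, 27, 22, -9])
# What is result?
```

(-4) + (-5) + 22 + 27 + 22 + (-9) + 0 = 53

Answer: 53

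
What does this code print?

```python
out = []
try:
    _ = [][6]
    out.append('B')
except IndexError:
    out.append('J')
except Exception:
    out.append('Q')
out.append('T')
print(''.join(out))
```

Execution trace: 'J' (except IndexError) → 'T' (after the try/except). Output: JT

Answer: JT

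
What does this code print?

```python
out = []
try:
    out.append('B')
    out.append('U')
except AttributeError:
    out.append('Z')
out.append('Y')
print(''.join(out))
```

Execution trace: 'B' (try body) → 'U' (try body, no exception) → 'Y' (after the try/except). Output: BUY

Answer: BUY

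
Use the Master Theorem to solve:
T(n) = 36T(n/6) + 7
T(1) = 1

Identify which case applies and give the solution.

a=36, b=6, f(n)=7. log_6(36) = 2. Since c=0 < 2, Case 1 applies: T(n) = Θ(n^log_b(a)) = O(n^2).

Answer: O(n^2) - Case 1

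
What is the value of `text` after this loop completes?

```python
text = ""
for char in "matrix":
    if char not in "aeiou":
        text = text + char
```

Remove vowels from 'matrix'
`text` takes the values: "" → "m" → "mt" → "mtr" → "mtrx"

Answer: "mtrx"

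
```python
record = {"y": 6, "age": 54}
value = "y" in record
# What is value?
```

Trace:
`record = {"y": 6, "age": 54}` → record = {'y': 6, 'age': 54}
`value = "y" in record` → value = True
So value = True

Answer: True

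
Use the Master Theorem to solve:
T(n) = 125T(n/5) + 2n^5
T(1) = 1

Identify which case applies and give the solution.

a=125, b=5, f(n)=2n^5. log_5(125) = 3. Since c=5 > 3 and the regularity condition holds (125(n/5)^5 = (125/5^5)n^5 with 125/5^5 < 1), Case 3 applies: T(n) = Θ(f(n)) = O(n^5).

Answer: O(n^5) - Case 3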